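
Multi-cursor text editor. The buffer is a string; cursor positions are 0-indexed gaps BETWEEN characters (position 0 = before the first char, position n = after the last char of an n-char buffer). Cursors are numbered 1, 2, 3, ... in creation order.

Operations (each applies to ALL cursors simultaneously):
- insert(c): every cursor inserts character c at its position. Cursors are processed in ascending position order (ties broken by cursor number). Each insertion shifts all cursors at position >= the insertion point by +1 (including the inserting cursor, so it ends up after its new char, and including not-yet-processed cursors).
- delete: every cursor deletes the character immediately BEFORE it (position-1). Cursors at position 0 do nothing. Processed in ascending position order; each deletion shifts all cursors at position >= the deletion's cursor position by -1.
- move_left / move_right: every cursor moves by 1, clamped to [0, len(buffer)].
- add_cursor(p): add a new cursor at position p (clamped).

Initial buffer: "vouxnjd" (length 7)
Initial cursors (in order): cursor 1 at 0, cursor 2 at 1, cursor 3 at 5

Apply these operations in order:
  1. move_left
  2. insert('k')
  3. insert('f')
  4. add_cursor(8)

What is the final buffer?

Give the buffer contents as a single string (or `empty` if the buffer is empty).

After op 1 (move_left): buffer="vouxnjd" (len 7), cursors c1@0 c2@0 c3@4, authorship .......
After op 2 (insert('k')): buffer="kkvouxknjd" (len 10), cursors c1@2 c2@2 c3@7, authorship 12....3...
After op 3 (insert('f')): buffer="kkffvouxkfnjd" (len 13), cursors c1@4 c2@4 c3@10, authorship 1212....33...
After op 4 (add_cursor(8)): buffer="kkffvouxkfnjd" (len 13), cursors c1@4 c2@4 c4@8 c3@10, authorship 1212....33...

Answer: kkffvouxkfnjd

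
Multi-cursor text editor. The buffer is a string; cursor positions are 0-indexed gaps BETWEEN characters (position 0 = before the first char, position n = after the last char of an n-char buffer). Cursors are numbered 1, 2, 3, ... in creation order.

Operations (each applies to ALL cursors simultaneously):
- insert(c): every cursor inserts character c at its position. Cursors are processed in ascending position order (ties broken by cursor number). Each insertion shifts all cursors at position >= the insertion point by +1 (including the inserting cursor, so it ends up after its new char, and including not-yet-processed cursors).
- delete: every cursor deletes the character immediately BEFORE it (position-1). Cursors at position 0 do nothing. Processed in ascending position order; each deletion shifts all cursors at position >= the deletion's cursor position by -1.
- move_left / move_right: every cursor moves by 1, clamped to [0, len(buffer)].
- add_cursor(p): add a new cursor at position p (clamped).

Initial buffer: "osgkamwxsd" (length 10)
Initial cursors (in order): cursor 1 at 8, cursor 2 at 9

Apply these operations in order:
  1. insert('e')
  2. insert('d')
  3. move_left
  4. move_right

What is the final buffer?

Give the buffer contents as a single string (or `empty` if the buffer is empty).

Answer: osgkamwxedsedd

Derivation:
After op 1 (insert('e')): buffer="osgkamwxesed" (len 12), cursors c1@9 c2@11, authorship ........1.2.
After op 2 (insert('d')): buffer="osgkamwxedsedd" (len 14), cursors c1@10 c2@13, authorship ........11.22.
After op 3 (move_left): buffer="osgkamwxedsedd" (len 14), cursors c1@9 c2@12, authorship ........11.22.
After op 4 (move_right): buffer="osgkamwxedsedd" (len 14), cursors c1@10 c2@13, authorship ........11.22.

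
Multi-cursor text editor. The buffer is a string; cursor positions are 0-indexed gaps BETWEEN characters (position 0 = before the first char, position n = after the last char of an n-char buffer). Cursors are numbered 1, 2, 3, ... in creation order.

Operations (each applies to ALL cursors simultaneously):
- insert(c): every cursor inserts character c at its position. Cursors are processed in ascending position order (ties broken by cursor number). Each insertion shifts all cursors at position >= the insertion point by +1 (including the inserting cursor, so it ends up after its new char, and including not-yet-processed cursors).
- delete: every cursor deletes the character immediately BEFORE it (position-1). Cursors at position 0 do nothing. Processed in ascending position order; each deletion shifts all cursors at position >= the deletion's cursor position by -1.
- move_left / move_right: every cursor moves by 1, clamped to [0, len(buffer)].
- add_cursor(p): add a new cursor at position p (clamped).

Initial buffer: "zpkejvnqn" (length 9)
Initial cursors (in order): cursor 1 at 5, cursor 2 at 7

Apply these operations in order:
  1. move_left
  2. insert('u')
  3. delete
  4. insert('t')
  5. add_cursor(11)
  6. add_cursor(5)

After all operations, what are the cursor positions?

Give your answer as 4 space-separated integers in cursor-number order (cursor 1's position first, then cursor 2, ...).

Answer: 5 8 11 5

Derivation:
After op 1 (move_left): buffer="zpkejvnqn" (len 9), cursors c1@4 c2@6, authorship .........
After op 2 (insert('u')): buffer="zpkeujvunqn" (len 11), cursors c1@5 c2@8, authorship ....1..2...
After op 3 (delete): buffer="zpkejvnqn" (len 9), cursors c1@4 c2@6, authorship .........
After op 4 (insert('t')): buffer="zpketjvtnqn" (len 11), cursors c1@5 c2@8, authorship ....1..2...
After op 5 (add_cursor(11)): buffer="zpketjvtnqn" (len 11), cursors c1@5 c2@8 c3@11, authorship ....1..2...
After op 6 (add_cursor(5)): buffer="zpketjvtnqn" (len 11), cursors c1@5 c4@5 c2@8 c3@11, authorship ....1..2...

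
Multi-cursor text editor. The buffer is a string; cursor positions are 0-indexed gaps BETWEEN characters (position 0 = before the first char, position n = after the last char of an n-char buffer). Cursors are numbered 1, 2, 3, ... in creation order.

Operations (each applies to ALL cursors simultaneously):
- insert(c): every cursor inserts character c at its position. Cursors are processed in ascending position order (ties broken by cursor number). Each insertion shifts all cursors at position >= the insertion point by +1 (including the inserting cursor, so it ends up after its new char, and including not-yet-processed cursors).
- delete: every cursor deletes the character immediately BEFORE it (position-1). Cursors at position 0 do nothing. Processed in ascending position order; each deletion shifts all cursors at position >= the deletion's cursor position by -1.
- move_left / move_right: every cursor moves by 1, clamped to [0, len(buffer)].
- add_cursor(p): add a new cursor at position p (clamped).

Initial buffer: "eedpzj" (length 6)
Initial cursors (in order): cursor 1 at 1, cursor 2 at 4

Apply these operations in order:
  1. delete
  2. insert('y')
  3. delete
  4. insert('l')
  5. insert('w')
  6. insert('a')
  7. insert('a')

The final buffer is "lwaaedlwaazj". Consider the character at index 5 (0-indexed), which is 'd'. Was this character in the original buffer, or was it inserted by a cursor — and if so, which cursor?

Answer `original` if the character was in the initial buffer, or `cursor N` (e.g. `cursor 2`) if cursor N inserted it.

Answer: original

Derivation:
After op 1 (delete): buffer="edzj" (len 4), cursors c1@0 c2@2, authorship ....
After op 2 (insert('y')): buffer="yedyzj" (len 6), cursors c1@1 c2@4, authorship 1..2..
After op 3 (delete): buffer="edzj" (len 4), cursors c1@0 c2@2, authorship ....
After op 4 (insert('l')): buffer="ledlzj" (len 6), cursors c1@1 c2@4, authorship 1..2..
After op 5 (insert('w')): buffer="lwedlwzj" (len 8), cursors c1@2 c2@6, authorship 11..22..
After op 6 (insert('a')): buffer="lwaedlwazj" (len 10), cursors c1@3 c2@8, authorship 111..222..
After op 7 (insert('a')): buffer="lwaaedlwaazj" (len 12), cursors c1@4 c2@10, authorship 1111..2222..
Authorship (.=original, N=cursor N): 1 1 1 1 . . 2 2 2 2 . .
Index 5: author = original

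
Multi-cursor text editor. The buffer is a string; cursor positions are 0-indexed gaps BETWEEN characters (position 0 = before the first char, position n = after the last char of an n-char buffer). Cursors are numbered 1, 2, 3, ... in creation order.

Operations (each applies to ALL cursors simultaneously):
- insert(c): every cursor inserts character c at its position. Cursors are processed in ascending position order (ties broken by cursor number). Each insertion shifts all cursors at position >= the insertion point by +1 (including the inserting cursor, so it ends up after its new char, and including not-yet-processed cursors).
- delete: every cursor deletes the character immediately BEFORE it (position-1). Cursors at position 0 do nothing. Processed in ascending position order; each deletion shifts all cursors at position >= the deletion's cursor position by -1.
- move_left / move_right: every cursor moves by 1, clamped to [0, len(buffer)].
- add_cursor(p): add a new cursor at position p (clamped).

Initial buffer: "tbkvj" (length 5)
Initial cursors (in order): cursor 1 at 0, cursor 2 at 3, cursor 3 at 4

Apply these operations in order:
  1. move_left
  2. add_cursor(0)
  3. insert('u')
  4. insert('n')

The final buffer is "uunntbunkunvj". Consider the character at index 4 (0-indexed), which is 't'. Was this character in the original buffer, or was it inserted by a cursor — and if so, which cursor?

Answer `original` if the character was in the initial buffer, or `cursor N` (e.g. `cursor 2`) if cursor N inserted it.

After op 1 (move_left): buffer="tbkvj" (len 5), cursors c1@0 c2@2 c3@3, authorship .....
After op 2 (add_cursor(0)): buffer="tbkvj" (len 5), cursors c1@0 c4@0 c2@2 c3@3, authorship .....
After op 3 (insert('u')): buffer="uutbukuvj" (len 9), cursors c1@2 c4@2 c2@5 c3@7, authorship 14..2.3..
After op 4 (insert('n')): buffer="uunntbunkunvj" (len 13), cursors c1@4 c4@4 c2@8 c3@11, authorship 1414..22.33..
Authorship (.=original, N=cursor N): 1 4 1 4 . . 2 2 . 3 3 . .
Index 4: author = original

Answer: original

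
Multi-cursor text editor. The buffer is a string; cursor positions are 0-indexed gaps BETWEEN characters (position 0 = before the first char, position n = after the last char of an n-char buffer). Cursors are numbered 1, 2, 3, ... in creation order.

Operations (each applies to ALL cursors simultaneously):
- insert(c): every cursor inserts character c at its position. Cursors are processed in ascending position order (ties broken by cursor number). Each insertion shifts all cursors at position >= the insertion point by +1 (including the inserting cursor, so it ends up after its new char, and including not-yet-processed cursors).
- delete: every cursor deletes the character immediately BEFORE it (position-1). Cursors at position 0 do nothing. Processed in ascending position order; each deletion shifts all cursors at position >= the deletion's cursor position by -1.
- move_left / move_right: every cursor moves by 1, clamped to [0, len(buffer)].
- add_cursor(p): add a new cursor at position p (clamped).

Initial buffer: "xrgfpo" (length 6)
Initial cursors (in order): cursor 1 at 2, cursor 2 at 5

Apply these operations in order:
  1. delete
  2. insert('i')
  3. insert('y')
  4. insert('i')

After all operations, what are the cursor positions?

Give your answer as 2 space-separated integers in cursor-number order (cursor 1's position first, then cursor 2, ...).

After op 1 (delete): buffer="xgfo" (len 4), cursors c1@1 c2@3, authorship ....
After op 2 (insert('i')): buffer="xigfio" (len 6), cursors c1@2 c2@5, authorship .1..2.
After op 3 (insert('y')): buffer="xiygfiyo" (len 8), cursors c1@3 c2@7, authorship .11..22.
After op 4 (insert('i')): buffer="xiyigfiyio" (len 10), cursors c1@4 c2@9, authorship .111..222.

Answer: 4 9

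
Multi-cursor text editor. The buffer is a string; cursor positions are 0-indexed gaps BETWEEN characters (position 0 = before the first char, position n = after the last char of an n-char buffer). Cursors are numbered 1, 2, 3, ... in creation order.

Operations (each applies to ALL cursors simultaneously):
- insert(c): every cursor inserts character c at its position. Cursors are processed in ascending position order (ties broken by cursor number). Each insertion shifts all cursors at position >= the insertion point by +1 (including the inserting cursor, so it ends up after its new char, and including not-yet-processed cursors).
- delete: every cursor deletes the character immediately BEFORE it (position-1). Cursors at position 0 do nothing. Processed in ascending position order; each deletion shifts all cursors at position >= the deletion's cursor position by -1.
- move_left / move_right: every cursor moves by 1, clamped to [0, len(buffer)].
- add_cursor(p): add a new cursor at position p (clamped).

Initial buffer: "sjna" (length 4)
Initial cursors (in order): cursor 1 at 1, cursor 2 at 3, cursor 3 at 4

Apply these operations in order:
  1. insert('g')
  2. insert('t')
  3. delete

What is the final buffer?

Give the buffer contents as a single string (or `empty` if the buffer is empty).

After op 1 (insert('g')): buffer="sgjngag" (len 7), cursors c1@2 c2@5 c3@7, authorship .1..2.3
After op 2 (insert('t')): buffer="sgtjngtagt" (len 10), cursors c1@3 c2@7 c3@10, authorship .11..22.33
After op 3 (delete): buffer="sgjngag" (len 7), cursors c1@2 c2@5 c3@7, authorship .1..2.3

Answer: sgjngag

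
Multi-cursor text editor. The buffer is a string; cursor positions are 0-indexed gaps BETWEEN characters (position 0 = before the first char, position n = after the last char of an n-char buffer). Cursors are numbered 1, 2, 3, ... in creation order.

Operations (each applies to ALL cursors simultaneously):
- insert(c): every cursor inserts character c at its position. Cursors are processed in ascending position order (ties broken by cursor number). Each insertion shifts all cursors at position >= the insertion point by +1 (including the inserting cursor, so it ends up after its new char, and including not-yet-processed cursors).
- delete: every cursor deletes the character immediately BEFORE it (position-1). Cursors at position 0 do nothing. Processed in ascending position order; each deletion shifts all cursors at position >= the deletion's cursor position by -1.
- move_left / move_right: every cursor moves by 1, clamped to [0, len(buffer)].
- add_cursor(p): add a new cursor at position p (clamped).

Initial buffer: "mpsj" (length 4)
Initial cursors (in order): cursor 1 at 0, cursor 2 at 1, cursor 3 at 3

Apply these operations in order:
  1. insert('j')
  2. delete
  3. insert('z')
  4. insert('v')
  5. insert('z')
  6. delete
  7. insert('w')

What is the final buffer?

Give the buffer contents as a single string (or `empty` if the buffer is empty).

After op 1 (insert('j')): buffer="jmjpsjj" (len 7), cursors c1@1 c2@3 c3@6, authorship 1.2..3.
After op 2 (delete): buffer="mpsj" (len 4), cursors c1@0 c2@1 c3@3, authorship ....
After op 3 (insert('z')): buffer="zmzpszj" (len 7), cursors c1@1 c2@3 c3@6, authorship 1.2..3.
After op 4 (insert('v')): buffer="zvmzvpszvj" (len 10), cursors c1@2 c2@5 c3@9, authorship 11.22..33.
After op 5 (insert('z')): buffer="zvzmzvzpszvzj" (len 13), cursors c1@3 c2@7 c3@12, authorship 111.222..333.
After op 6 (delete): buffer="zvmzvpszvj" (len 10), cursors c1@2 c2@5 c3@9, authorship 11.22..33.
After op 7 (insert('w')): buffer="zvwmzvwpszvwj" (len 13), cursors c1@3 c2@7 c3@12, authorship 111.222..333.

Answer: zvwmzvwpszvwj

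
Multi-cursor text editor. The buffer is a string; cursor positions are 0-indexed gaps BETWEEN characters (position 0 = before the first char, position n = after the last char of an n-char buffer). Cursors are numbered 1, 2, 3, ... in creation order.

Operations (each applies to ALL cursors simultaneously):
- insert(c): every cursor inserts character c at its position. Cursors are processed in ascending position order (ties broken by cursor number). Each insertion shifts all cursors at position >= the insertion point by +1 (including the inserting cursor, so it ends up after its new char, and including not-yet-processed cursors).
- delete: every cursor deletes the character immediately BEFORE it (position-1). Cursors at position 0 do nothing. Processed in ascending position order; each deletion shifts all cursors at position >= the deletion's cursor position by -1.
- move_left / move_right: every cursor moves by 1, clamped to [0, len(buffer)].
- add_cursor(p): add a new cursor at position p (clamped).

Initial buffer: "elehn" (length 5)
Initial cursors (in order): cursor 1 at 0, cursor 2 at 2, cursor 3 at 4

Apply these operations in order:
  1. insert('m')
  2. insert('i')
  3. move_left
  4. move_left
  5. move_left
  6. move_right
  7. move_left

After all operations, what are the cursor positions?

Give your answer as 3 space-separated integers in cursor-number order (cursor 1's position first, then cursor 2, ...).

After op 1 (insert('m')): buffer="melmehmn" (len 8), cursors c1@1 c2@4 c3@7, authorship 1..2..3.
After op 2 (insert('i')): buffer="mielmiehmin" (len 11), cursors c1@2 c2@6 c3@10, authorship 11..22..33.
After op 3 (move_left): buffer="mielmiehmin" (len 11), cursors c1@1 c2@5 c3@9, authorship 11..22..33.
After op 4 (move_left): buffer="mielmiehmin" (len 11), cursors c1@0 c2@4 c3@8, authorship 11..22..33.
After op 5 (move_left): buffer="mielmiehmin" (len 11), cursors c1@0 c2@3 c3@7, authorship 11..22..33.
After op 6 (move_right): buffer="mielmiehmin" (len 11), cursors c1@1 c2@4 c3@8, authorship 11..22..33.
After op 7 (move_left): buffer="mielmiehmin" (len 11), cursors c1@0 c2@3 c3@7, authorship 11..22..33.

Answer: 0 3 7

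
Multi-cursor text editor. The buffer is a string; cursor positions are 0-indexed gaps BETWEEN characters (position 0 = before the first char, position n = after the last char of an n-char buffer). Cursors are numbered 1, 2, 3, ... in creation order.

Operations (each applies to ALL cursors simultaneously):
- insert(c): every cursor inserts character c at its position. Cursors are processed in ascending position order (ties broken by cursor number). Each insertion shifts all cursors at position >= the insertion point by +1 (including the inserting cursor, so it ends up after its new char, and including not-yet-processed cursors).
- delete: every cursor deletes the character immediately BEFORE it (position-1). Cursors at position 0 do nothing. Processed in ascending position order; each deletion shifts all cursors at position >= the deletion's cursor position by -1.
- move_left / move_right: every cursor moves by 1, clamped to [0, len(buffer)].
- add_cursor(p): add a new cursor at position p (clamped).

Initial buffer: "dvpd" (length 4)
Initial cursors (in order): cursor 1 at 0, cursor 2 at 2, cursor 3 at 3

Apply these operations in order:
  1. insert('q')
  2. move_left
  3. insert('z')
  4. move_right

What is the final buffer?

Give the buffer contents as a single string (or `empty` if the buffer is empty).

Answer: zqdvzqpzqd

Derivation:
After op 1 (insert('q')): buffer="qdvqpqd" (len 7), cursors c1@1 c2@4 c3@6, authorship 1..2.3.
After op 2 (move_left): buffer="qdvqpqd" (len 7), cursors c1@0 c2@3 c3@5, authorship 1..2.3.
After op 3 (insert('z')): buffer="zqdvzqpzqd" (len 10), cursors c1@1 c2@5 c3@8, authorship 11..22.33.
After op 4 (move_right): buffer="zqdvzqpzqd" (len 10), cursors c1@2 c2@6 c3@9, authorship 11..22.33.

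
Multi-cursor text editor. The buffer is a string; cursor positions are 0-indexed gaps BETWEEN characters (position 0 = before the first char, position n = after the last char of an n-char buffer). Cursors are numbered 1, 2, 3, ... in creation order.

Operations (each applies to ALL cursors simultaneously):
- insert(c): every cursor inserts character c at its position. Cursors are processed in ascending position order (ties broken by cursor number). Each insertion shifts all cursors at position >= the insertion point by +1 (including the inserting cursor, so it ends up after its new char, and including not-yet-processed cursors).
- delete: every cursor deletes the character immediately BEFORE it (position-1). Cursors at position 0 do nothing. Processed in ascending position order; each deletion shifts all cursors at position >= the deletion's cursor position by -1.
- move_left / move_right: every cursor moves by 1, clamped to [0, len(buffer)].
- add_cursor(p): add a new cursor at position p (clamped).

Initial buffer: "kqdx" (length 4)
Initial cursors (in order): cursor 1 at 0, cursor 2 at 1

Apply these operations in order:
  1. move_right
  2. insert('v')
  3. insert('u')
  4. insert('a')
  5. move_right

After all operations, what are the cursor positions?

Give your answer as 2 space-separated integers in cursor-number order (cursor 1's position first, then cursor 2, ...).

After op 1 (move_right): buffer="kqdx" (len 4), cursors c1@1 c2@2, authorship ....
After op 2 (insert('v')): buffer="kvqvdx" (len 6), cursors c1@2 c2@4, authorship .1.2..
After op 3 (insert('u')): buffer="kvuqvudx" (len 8), cursors c1@3 c2@6, authorship .11.22..
After op 4 (insert('a')): buffer="kvuaqvuadx" (len 10), cursors c1@4 c2@8, authorship .111.222..
After op 5 (move_right): buffer="kvuaqvuadx" (len 10), cursors c1@5 c2@9, authorship .111.222..

Answer: 5 9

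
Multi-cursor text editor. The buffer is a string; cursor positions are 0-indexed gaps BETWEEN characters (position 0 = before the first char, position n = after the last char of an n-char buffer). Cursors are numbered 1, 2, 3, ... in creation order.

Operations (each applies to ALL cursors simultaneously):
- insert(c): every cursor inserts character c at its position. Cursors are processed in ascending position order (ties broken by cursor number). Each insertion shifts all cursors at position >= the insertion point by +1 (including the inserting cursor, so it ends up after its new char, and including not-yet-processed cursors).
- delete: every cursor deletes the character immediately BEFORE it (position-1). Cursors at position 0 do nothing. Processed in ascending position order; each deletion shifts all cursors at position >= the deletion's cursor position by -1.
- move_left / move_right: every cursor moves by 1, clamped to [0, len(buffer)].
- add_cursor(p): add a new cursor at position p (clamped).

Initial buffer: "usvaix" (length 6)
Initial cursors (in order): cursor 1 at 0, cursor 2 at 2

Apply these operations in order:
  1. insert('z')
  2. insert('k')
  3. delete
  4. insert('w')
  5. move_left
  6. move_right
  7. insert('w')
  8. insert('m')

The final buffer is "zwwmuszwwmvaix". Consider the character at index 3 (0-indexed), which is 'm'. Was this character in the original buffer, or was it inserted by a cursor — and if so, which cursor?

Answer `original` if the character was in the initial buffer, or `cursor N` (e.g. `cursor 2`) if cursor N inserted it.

Answer: cursor 1

Derivation:
After op 1 (insert('z')): buffer="zuszvaix" (len 8), cursors c1@1 c2@4, authorship 1..2....
After op 2 (insert('k')): buffer="zkuszkvaix" (len 10), cursors c1@2 c2@6, authorship 11..22....
After op 3 (delete): buffer="zuszvaix" (len 8), cursors c1@1 c2@4, authorship 1..2....
After op 4 (insert('w')): buffer="zwuszwvaix" (len 10), cursors c1@2 c2@6, authorship 11..22....
After op 5 (move_left): buffer="zwuszwvaix" (len 10), cursors c1@1 c2@5, authorship 11..22....
After op 6 (move_right): buffer="zwuszwvaix" (len 10), cursors c1@2 c2@6, authorship 11..22....
After op 7 (insert('w')): buffer="zwwuszwwvaix" (len 12), cursors c1@3 c2@8, authorship 111..222....
After op 8 (insert('m')): buffer="zwwmuszwwmvaix" (len 14), cursors c1@4 c2@10, authorship 1111..2222....
Authorship (.=original, N=cursor N): 1 1 1 1 . . 2 2 2 2 . . . .
Index 3: author = 1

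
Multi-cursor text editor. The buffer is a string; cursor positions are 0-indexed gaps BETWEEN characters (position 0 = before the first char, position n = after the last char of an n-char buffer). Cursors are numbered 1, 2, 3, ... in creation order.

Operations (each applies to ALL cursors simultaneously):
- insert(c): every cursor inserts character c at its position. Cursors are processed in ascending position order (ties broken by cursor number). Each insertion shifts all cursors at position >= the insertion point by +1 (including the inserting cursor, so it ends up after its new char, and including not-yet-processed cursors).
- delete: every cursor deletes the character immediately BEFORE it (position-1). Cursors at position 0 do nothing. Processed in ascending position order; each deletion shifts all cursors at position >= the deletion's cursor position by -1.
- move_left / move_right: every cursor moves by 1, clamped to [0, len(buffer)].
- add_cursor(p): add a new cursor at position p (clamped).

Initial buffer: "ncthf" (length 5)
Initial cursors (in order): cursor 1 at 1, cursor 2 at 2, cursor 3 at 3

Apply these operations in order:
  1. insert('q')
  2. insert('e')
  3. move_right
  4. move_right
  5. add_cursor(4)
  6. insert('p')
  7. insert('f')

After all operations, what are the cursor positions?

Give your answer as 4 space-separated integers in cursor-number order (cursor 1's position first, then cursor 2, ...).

Answer: 9 14 19 6

Derivation:
After op 1 (insert('q')): buffer="nqcqtqhf" (len 8), cursors c1@2 c2@4 c3@6, authorship .1.2.3..
After op 2 (insert('e')): buffer="nqecqetqehf" (len 11), cursors c1@3 c2@6 c3@9, authorship .11.22.33..
After op 3 (move_right): buffer="nqecqetqehf" (len 11), cursors c1@4 c2@7 c3@10, authorship .11.22.33..
After op 4 (move_right): buffer="nqecqetqehf" (len 11), cursors c1@5 c2@8 c3@11, authorship .11.22.33..
After op 5 (add_cursor(4)): buffer="nqecqetqehf" (len 11), cursors c4@4 c1@5 c2@8 c3@11, authorship .11.22.33..
After op 6 (insert('p')): buffer="nqecpqpetqpehfp" (len 15), cursors c4@5 c1@7 c2@11 c3@15, authorship .11.4212.323..3
After op 7 (insert('f')): buffer="nqecpfqpfetqpfehfpf" (len 19), cursors c4@6 c1@9 c2@14 c3@19, authorship .11.442112.3223..33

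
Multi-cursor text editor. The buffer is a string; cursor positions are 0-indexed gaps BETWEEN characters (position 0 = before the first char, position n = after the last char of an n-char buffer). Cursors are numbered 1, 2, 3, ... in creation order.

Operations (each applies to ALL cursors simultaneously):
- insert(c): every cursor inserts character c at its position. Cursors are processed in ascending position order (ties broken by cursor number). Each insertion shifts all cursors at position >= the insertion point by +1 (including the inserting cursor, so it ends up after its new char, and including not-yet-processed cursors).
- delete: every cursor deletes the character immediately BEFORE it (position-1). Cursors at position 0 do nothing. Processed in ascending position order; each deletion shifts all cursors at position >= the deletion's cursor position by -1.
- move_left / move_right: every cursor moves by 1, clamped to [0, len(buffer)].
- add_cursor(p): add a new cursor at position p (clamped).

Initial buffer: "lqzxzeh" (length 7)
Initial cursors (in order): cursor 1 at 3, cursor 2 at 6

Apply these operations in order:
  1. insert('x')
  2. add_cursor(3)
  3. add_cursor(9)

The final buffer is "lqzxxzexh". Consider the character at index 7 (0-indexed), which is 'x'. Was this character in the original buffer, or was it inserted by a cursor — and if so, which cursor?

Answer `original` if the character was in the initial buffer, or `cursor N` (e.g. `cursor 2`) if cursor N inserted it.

Answer: cursor 2

Derivation:
After op 1 (insert('x')): buffer="lqzxxzexh" (len 9), cursors c1@4 c2@8, authorship ...1...2.
After op 2 (add_cursor(3)): buffer="lqzxxzexh" (len 9), cursors c3@3 c1@4 c2@8, authorship ...1...2.
After op 3 (add_cursor(9)): buffer="lqzxxzexh" (len 9), cursors c3@3 c1@4 c2@8 c4@9, authorship ...1...2.
Authorship (.=original, N=cursor N): . . . 1 . . . 2 .
Index 7: author = 2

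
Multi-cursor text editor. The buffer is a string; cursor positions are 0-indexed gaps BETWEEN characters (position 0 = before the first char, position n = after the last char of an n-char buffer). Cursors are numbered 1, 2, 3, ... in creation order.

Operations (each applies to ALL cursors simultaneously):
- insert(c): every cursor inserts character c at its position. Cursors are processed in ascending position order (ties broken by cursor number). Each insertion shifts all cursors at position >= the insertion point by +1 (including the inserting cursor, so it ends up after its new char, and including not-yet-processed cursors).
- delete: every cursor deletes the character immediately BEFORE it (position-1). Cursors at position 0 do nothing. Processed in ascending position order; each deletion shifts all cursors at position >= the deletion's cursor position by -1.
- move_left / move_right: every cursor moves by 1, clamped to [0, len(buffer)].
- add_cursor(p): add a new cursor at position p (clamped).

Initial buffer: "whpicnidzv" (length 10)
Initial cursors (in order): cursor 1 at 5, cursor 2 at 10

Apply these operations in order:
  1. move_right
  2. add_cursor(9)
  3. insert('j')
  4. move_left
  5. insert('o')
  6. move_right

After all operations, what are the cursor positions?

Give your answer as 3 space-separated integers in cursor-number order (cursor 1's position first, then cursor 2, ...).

After op 1 (move_right): buffer="whpicnidzv" (len 10), cursors c1@6 c2@10, authorship ..........
After op 2 (add_cursor(9)): buffer="whpicnidzv" (len 10), cursors c1@6 c3@9 c2@10, authorship ..........
After op 3 (insert('j')): buffer="whpicnjidzjvj" (len 13), cursors c1@7 c3@11 c2@13, authorship ......1...3.2
After op 4 (move_left): buffer="whpicnjidzjvj" (len 13), cursors c1@6 c3@10 c2@12, authorship ......1...3.2
After op 5 (insert('o')): buffer="whpicnojidzojvoj" (len 16), cursors c1@7 c3@12 c2@15, authorship ......11...33.22
After op 6 (move_right): buffer="whpicnojidzojvoj" (len 16), cursors c1@8 c3@13 c2@16, authorship ......11...33.22

Answer: 8 16 13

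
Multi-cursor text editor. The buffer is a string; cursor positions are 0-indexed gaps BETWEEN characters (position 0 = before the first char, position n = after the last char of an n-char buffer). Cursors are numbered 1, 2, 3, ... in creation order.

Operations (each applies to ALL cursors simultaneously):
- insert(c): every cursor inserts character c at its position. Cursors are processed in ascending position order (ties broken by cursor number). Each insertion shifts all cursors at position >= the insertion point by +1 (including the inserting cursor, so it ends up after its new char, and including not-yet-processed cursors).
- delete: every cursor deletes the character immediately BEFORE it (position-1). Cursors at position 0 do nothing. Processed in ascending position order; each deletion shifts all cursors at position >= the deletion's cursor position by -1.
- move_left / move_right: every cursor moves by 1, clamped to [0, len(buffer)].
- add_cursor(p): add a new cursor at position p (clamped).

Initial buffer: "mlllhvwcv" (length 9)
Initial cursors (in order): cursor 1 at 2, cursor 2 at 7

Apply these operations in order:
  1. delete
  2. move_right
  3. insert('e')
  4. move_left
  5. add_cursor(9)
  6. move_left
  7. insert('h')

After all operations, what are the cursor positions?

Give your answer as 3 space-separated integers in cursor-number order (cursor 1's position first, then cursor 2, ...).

After op 1 (delete): buffer="mllhvcv" (len 7), cursors c1@1 c2@5, authorship .......
After op 2 (move_right): buffer="mllhvcv" (len 7), cursors c1@2 c2@6, authorship .......
After op 3 (insert('e')): buffer="mlelhvcev" (len 9), cursors c1@3 c2@8, authorship ..1....2.
After op 4 (move_left): buffer="mlelhvcev" (len 9), cursors c1@2 c2@7, authorship ..1....2.
After op 5 (add_cursor(9)): buffer="mlelhvcev" (len 9), cursors c1@2 c2@7 c3@9, authorship ..1....2.
After op 6 (move_left): buffer="mlelhvcev" (len 9), cursors c1@1 c2@6 c3@8, authorship ..1....2.
After op 7 (insert('h')): buffer="mhlelhvhcehv" (len 12), cursors c1@2 c2@8 c3@11, authorship .1.1...2.23.

Answer: 2 8 11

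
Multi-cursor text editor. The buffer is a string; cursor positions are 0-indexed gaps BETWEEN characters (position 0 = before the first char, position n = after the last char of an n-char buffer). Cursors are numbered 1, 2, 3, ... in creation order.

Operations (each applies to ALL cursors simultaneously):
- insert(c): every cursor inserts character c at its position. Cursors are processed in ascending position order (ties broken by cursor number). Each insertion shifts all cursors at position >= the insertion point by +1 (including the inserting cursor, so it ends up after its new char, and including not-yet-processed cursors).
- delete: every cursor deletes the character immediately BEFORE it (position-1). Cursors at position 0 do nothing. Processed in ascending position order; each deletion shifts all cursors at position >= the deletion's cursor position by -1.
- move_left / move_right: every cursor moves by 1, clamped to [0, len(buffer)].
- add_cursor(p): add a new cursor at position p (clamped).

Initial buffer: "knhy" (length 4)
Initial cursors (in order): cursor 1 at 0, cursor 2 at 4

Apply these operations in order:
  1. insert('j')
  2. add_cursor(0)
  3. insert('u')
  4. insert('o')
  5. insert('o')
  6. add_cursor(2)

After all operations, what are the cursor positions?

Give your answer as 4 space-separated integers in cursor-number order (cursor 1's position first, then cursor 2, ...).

Answer: 7 15 3 2

Derivation:
After op 1 (insert('j')): buffer="jknhyj" (len 6), cursors c1@1 c2@6, authorship 1....2
After op 2 (add_cursor(0)): buffer="jknhyj" (len 6), cursors c3@0 c1@1 c2@6, authorship 1....2
After op 3 (insert('u')): buffer="ujuknhyju" (len 9), cursors c3@1 c1@3 c2@9, authorship 311....22
After op 4 (insert('o')): buffer="uojuoknhyjuo" (len 12), cursors c3@2 c1@5 c2@12, authorship 33111....222
After op 5 (insert('o')): buffer="uoojuooknhyjuoo" (len 15), cursors c3@3 c1@7 c2@15, authorship 3331111....2222
After op 6 (add_cursor(2)): buffer="uoojuooknhyjuoo" (len 15), cursors c4@2 c3@3 c1@7 c2@15, authorship 3331111....2222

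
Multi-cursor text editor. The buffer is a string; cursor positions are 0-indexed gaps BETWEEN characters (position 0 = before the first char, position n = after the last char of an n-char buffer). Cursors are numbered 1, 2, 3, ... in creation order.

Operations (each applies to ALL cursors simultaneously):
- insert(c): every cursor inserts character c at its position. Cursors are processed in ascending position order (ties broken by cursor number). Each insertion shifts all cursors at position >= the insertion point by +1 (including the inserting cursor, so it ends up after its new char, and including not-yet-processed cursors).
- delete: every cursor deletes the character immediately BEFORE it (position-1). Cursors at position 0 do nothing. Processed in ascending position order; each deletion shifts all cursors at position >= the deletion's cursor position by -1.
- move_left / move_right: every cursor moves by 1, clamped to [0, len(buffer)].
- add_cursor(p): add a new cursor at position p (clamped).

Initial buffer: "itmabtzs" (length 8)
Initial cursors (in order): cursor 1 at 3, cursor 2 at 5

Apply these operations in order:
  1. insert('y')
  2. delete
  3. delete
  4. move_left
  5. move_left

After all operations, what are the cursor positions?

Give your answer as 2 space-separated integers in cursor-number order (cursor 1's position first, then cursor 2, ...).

After op 1 (insert('y')): buffer="itmyabytzs" (len 10), cursors c1@4 c2@7, authorship ...1..2...
After op 2 (delete): buffer="itmabtzs" (len 8), cursors c1@3 c2@5, authorship ........
After op 3 (delete): buffer="itatzs" (len 6), cursors c1@2 c2@3, authorship ......
After op 4 (move_left): buffer="itatzs" (len 6), cursors c1@1 c2@2, authorship ......
After op 5 (move_left): buffer="itatzs" (len 6), cursors c1@0 c2@1, authorship ......

Answer: 0 1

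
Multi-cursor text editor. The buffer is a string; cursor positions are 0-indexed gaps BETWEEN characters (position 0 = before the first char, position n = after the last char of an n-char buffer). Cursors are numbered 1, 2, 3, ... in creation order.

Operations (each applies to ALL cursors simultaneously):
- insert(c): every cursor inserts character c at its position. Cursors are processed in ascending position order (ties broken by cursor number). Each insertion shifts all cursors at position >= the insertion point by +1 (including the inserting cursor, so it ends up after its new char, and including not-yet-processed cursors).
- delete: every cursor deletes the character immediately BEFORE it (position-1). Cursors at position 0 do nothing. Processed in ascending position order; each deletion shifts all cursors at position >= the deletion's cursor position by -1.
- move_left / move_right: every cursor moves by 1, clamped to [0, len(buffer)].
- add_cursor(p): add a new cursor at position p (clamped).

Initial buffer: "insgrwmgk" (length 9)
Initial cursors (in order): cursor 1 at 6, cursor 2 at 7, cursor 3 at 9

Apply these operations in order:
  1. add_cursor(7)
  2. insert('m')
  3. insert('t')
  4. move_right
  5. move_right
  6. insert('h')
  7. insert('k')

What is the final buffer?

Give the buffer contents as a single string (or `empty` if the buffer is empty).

Answer: insgrwmtmmhkmttgkhhkkmthk

Derivation:
After op 1 (add_cursor(7)): buffer="insgrwmgk" (len 9), cursors c1@6 c2@7 c4@7 c3@9, authorship .........
After op 2 (insert('m')): buffer="insgrwmmmmgkm" (len 13), cursors c1@7 c2@10 c4@10 c3@13, authorship ......1.24..3
After op 3 (insert('t')): buffer="insgrwmtmmmttgkmt" (len 17), cursors c1@8 c2@13 c4@13 c3@17, authorship ......11.2424..33
After op 4 (move_right): buffer="insgrwmtmmmttgkmt" (len 17), cursors c1@9 c2@14 c4@14 c3@17, authorship ......11.2424..33
After op 5 (move_right): buffer="insgrwmtmmmttgkmt" (len 17), cursors c1@10 c2@15 c4@15 c3@17, authorship ......11.2424..33
After op 6 (insert('h')): buffer="insgrwmtmmhmttgkhhmth" (len 21), cursors c1@11 c2@18 c4@18 c3@21, authorship ......11.21424..24333
After op 7 (insert('k')): buffer="insgrwmtmmhkmttgkhhkkmthk" (len 25), cursors c1@12 c2@21 c4@21 c3@25, authorship ......11.211424..24243333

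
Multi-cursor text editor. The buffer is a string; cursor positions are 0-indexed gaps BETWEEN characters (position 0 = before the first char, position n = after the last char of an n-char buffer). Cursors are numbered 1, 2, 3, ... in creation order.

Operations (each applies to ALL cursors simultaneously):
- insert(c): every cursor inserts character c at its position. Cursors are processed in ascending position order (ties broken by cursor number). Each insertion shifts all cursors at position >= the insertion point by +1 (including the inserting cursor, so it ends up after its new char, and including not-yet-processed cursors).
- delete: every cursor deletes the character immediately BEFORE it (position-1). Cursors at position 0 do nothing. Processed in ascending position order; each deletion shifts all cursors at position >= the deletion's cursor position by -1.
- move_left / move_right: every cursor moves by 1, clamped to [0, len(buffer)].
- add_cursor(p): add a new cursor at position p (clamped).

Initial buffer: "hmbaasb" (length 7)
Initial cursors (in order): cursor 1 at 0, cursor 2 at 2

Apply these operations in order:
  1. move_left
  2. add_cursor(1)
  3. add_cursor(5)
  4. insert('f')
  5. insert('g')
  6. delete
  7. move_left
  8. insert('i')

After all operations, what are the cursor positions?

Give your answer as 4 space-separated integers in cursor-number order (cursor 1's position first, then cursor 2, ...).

Answer: 1 6 6 12

Derivation:
After op 1 (move_left): buffer="hmbaasb" (len 7), cursors c1@0 c2@1, authorship .......
After op 2 (add_cursor(1)): buffer="hmbaasb" (len 7), cursors c1@0 c2@1 c3@1, authorship .......
After op 3 (add_cursor(5)): buffer="hmbaasb" (len 7), cursors c1@0 c2@1 c3@1 c4@5, authorship .......
After op 4 (insert('f')): buffer="fhffmbaafsb" (len 11), cursors c1@1 c2@4 c3@4 c4@9, authorship 1.23....4..
After op 5 (insert('g')): buffer="fghffggmbaafgsb" (len 15), cursors c1@2 c2@7 c3@7 c4@13, authorship 11.2323....44..
After op 6 (delete): buffer="fhffmbaafsb" (len 11), cursors c1@1 c2@4 c3@4 c4@9, authorship 1.23....4..
After op 7 (move_left): buffer="fhffmbaafsb" (len 11), cursors c1@0 c2@3 c3@3 c4@8, authorship 1.23....4..
After op 8 (insert('i')): buffer="ifhfiifmbaaifsb" (len 15), cursors c1@1 c2@6 c3@6 c4@12, authorship 11.2233....44..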